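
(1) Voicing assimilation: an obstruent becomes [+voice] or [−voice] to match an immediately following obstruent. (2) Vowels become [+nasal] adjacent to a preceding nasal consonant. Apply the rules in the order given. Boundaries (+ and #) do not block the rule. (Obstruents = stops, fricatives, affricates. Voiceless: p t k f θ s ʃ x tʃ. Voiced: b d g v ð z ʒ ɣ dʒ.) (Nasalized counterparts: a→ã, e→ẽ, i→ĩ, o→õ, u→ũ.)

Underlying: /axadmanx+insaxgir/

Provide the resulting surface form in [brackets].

Rule 1: /x/ before /g/ (voiced) → [ɣ]
After rule 1: axadmanx+insaɣgir
Rule 2: /a/ after nasal /m/ → [ã]

[axadmãnx+insaɣgir]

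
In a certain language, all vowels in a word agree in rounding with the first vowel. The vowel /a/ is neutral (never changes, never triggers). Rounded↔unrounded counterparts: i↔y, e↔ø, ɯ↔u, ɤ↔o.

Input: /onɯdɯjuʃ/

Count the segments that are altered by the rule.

2

/ɯ/ harmonizes with /o/ ([+round]) → [u]
/ɯ/ harmonizes with /o/ ([+round]) → [u]
2 segments change.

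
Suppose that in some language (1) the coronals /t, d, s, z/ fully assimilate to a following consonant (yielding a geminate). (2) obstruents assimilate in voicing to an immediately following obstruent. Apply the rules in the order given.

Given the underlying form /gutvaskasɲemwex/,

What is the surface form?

Rule 1: /t/ before /v/ → [v] (total assimilation)
Rule 1: /s/ before /k/ → [k] (total assimilation)
Rule 1: /s/ before /ɲ/ → [ɲ] (total assimilation)
After rule 1: guvvakkaɲɲemwex
Rule 2: no segment meets the rule's conditions; no change.

[guvvakkaɲɲemwex]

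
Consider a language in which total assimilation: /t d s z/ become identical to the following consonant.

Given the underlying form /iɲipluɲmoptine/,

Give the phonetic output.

[iɲipluɲmoptine]

no segment meets the rule's conditions; no change.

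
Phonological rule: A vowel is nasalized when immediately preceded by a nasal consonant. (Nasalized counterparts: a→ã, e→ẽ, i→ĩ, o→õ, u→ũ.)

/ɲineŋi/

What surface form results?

/i/ after nasal /ɲ/ → [ĩ]
/e/ after nasal /n/ → [ẽ]
/i/ after nasal /ŋ/ → [ĩ]

[ɲĩnẽŋĩ]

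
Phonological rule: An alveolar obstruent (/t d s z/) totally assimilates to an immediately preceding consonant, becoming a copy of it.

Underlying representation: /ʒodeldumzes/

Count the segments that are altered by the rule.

2

/d/ after /l/ → [l] (total assimilation)
/z/ after /m/ → [m] (total assimilation)
2 segments change.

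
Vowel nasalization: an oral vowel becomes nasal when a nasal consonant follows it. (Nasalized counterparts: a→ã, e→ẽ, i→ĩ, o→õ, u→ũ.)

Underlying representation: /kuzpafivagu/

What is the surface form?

no segment meets the rule's conditions; no change.

[kuzpafivagu]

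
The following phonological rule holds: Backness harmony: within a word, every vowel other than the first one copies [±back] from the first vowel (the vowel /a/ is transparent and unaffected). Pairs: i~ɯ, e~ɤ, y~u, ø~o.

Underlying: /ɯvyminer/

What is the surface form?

/y/ harmonizes with /ɯ/ ([+back]) → [u]
/i/ harmonizes with /ɯ/ ([+back]) → [ɯ]
/e/ harmonizes with /ɯ/ ([+back]) → [ɤ]

[ɯvumɯnɤr]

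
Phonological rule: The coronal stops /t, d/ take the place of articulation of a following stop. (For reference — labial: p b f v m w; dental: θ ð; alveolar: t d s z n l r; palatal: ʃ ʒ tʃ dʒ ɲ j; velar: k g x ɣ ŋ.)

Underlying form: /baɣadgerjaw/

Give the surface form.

[baɣaggerjaw]

/d/ before /g/ (velar) → [g]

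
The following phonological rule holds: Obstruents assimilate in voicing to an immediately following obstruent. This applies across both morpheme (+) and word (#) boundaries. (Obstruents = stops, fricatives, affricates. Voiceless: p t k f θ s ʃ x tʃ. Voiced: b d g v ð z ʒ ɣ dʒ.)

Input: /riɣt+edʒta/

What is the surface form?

[rixt+etʃta]

/ɣ/ before /t/ (voiceless) → [x]
/dʒ/ before /t/ (voiceless) → [tʃ]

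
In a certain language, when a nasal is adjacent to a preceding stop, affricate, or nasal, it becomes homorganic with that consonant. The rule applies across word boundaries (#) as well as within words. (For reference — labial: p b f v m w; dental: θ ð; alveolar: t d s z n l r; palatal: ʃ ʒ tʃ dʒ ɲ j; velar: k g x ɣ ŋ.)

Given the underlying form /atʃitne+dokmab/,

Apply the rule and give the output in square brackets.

/m/ after /k/ (velar) → [ŋ]

[atʃitne+dokŋab]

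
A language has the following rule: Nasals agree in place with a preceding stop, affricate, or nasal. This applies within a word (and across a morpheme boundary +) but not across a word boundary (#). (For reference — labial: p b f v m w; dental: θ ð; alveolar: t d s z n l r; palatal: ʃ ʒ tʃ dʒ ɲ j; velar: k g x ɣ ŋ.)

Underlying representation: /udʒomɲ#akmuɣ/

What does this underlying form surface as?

[udʒomm#akŋuɣ]

/ɲ/ after /m/ (labial) → [m]
/m/ after /k/ (velar) → [ŋ]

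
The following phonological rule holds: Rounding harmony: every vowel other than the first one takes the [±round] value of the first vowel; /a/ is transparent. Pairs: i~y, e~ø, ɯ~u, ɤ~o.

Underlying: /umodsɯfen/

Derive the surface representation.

/ɯ/ harmonizes with /u/ ([+round]) → [u]
/e/ harmonizes with /u/ ([+round]) → [ø]

[umodsuføn]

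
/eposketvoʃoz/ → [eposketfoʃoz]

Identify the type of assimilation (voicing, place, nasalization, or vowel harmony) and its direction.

/v/→[f].
Each target copies a feature from the preceding segment, so the direction is progressive.

voicing assimilation, progressive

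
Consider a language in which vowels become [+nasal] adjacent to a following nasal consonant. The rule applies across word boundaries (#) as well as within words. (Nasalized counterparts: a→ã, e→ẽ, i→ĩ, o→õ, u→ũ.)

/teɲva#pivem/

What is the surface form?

/e/ before nasal /ɲ/ → [ẽ]
/e/ before nasal /m/ → [ẽ]

[tẽɲva#pivẽm]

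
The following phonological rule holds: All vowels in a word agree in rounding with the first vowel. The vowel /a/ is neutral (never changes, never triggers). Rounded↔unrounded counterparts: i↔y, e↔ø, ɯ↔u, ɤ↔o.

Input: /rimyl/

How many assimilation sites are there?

/y/ harmonizes with /i/ ([-round]) → [i]
1 segment changes.

1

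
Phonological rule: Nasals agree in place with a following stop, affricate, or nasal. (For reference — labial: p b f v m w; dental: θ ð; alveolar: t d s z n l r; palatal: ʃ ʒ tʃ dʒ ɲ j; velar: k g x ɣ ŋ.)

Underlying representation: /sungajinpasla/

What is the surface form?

[suŋgajimpasla]

/n/ before /g/ (velar) → [ŋ]
/n/ before /p/ (labial) → [m]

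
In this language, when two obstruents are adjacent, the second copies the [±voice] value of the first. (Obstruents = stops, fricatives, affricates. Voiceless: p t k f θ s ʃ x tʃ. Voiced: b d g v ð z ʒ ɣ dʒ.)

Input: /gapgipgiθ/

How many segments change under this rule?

2

/g/ after /p/ (voiceless) → [k]
/g/ after /p/ (voiceless) → [k]
2 segments change.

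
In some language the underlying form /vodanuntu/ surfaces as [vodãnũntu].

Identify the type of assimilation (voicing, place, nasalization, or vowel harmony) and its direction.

/a/→[ã] /u/→[ũ].
Each target copies a feature from the following segment, so the direction is regressive.

nasalization, regressive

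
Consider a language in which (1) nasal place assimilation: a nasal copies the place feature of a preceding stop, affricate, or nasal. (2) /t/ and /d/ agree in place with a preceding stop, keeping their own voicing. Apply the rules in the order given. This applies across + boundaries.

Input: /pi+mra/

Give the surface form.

Rule 1: no segment meets the rule's conditions; no change.
After rule 1: pi+mra
Rule 2: no segment meets the rule's conditions; no change.

[pi+mra]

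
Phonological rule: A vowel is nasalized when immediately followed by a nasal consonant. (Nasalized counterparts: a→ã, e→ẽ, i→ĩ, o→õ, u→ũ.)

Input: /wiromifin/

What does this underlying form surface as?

/o/ before nasal /m/ → [õ]
/i/ before nasal /n/ → [ĩ]

[wirõmifĩn]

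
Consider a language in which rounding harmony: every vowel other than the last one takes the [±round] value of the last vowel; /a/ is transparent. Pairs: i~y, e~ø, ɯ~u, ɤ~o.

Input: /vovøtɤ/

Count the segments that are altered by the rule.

/o/ harmonizes with /ɤ/ ([-round]) → [ɤ]
/ø/ harmonizes with /ɤ/ ([-round]) → [e]
2 segments change.

2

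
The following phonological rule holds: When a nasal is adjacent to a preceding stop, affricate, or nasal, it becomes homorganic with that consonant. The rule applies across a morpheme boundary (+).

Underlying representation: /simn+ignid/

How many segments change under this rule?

2

/n/ after /m/ (labial) → [m]
/n/ after /g/ (velar) → [ŋ]
2 segments change.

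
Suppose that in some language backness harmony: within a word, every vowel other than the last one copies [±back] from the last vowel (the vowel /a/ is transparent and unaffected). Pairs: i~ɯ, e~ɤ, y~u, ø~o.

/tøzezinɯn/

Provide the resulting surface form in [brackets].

/ø/ harmonizes with /ɯ/ ([+back]) → [o]
/e/ harmonizes with /ɯ/ ([+back]) → [ɤ]
/i/ harmonizes with /ɯ/ ([+back]) → [ɯ]

[tozɤzɯnɯn]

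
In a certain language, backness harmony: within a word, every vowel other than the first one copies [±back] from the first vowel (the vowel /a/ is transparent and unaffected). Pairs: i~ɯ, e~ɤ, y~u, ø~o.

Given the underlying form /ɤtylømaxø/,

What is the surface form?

[ɤtulomaxo]

/y/ harmonizes with /ɤ/ ([+back]) → [u]
/ø/ harmonizes with /ɤ/ ([+back]) → [o]
/ø/ harmonizes with /ɤ/ ([+back]) → [o]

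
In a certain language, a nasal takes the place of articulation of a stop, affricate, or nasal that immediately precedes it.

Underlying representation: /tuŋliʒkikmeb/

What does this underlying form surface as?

/m/ after /k/ (velar) → [ŋ]

[tuŋliʒkikŋeb]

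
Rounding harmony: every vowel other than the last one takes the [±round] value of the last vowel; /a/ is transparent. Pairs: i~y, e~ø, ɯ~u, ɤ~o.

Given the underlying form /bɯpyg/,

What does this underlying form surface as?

/ɯ/ harmonizes with /y/ ([+round]) → [u]

[bupyg]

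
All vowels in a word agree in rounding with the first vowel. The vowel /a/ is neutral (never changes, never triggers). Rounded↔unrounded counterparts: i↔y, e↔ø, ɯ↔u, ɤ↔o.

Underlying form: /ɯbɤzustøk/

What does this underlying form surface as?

/u/ harmonizes with /ɯ/ ([-round]) → [ɯ]
/ø/ harmonizes with /ɯ/ ([-round]) → [e]

[ɯbɤzɯstek]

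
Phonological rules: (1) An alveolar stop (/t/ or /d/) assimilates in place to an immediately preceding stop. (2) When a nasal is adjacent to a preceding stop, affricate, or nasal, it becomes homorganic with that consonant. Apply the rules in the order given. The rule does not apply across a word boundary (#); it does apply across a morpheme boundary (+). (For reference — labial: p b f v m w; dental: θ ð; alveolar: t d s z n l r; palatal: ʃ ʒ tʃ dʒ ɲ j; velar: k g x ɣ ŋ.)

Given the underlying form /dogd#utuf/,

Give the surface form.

[dogg#utuf]

Rule 1: /d/ after /g/ (velar) → [g]
After rule 1: dogg#utuf
Rule 2: no segment meets the rule's conditions; no change.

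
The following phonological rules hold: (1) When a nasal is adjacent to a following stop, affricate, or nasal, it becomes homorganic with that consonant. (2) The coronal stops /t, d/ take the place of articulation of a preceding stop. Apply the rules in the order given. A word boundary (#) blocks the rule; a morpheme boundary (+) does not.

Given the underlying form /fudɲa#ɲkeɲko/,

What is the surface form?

[fudɲa#ŋkeŋko]

Rule 1: /ɲ/ before /k/ (velar) → [ŋ]
Rule 1: /ɲ/ before /k/ (velar) → [ŋ]
After rule 1: fudɲa#ŋkeŋko
Rule 2: no segment meets the rule's conditions; no change.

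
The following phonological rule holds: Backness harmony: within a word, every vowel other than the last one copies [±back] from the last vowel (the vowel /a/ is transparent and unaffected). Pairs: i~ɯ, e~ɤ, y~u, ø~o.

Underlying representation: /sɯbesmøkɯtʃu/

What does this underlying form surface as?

[sɯbɤsmokɯtʃu]

/e/ harmonizes with /u/ ([+back]) → [ɤ]
/ø/ harmonizes with /u/ ([+back]) → [o]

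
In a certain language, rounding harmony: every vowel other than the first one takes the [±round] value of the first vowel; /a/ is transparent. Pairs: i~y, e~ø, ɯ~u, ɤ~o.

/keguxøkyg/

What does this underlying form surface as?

[kegɯxekig]

/u/ harmonizes with /e/ ([-round]) → [ɯ]
/ø/ harmonizes with /e/ ([-round]) → [e]
/y/ harmonizes with /e/ ([-round]) → [i]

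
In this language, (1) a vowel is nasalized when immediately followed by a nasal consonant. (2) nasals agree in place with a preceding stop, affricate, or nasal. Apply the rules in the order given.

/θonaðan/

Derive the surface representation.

Rule 1: /o/ before nasal /n/ → [õ]
Rule 1: /a/ before nasal /n/ → [ã]
After rule 1: θõnaðãn
Rule 2: no segment meets the rule's conditions; no change.

[θõnaðãn]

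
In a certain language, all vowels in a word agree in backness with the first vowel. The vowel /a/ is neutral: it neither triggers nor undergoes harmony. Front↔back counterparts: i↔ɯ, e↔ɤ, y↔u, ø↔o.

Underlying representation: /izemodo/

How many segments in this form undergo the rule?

2

/o/ harmonizes with /i/ ([-back]) → [ø]
/o/ harmonizes with /i/ ([-back]) → [ø]
2 segments change.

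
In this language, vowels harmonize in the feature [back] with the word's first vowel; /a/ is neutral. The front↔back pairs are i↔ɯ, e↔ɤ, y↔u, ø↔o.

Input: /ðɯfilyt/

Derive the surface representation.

/i/ harmonizes with /ɯ/ ([+back]) → [ɯ]
/y/ harmonizes with /ɯ/ ([+back]) → [u]

[ðɯfɯlut]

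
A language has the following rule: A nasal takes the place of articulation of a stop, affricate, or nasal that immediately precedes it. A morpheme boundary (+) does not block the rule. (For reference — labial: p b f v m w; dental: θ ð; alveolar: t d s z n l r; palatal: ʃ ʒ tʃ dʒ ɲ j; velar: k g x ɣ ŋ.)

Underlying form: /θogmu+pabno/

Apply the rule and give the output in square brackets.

[θogŋu+pabmo]

/m/ after /g/ (velar) → [ŋ]
/n/ after /b/ (labial) → [m]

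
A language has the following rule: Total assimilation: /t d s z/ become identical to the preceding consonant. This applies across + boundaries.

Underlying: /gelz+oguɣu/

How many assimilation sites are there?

1

/z/ after /l/ → [l] (total assimilation)
1 segment changes.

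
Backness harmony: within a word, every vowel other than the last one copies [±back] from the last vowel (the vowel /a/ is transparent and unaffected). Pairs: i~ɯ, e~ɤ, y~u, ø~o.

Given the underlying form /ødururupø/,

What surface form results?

/u/ harmonizes with /ø/ ([-back]) → [y]
/u/ harmonizes with /ø/ ([-back]) → [y]
/u/ harmonizes with /ø/ ([-back]) → [y]

[ødyryrypø]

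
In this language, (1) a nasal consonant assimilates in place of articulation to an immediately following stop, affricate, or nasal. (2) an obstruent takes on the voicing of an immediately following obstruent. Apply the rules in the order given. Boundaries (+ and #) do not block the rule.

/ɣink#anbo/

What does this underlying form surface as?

Rule 1: /n/ before /k/ (velar) → [ŋ]
Rule 1: /n/ before /b/ (labial) → [m]
After rule 1: ɣiŋk#ambo
Rule 2: no segment meets the rule's conditions; no change.

[ɣiŋk#ambo]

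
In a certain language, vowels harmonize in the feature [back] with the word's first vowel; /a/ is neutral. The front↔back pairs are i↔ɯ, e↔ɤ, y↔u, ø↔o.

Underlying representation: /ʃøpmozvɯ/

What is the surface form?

[ʃøpmøzvi]

/o/ harmonizes with /ø/ ([-back]) → [ø]
/ɯ/ harmonizes with /ø/ ([-back]) → [i]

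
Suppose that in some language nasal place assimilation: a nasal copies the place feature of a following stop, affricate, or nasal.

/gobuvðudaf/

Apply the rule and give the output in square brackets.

[gobuvðudaf]

no segment meets the rule's conditions; no change.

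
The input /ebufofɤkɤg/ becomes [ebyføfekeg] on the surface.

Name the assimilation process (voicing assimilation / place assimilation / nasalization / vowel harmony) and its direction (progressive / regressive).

/u/→[y] /o/→[ø] /ɤ/→[e] /ɤ/→[e].
Vowels agree with the first vowel, so the harmony is progressive.

vowel harmony, progressive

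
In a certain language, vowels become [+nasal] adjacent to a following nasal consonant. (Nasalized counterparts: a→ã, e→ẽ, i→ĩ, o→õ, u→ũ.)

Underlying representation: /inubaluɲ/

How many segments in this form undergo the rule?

2

/i/ before nasal /n/ → [ĩ]
/u/ before nasal /ɲ/ → [ũ]
2 segments change.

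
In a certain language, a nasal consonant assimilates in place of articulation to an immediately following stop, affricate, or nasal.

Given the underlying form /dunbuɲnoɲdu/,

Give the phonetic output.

[dumbunnondu]

/n/ before /b/ (labial) → [m]
/ɲ/ before /n/ (alveolar) → [n]
/ɲ/ before /d/ (alveolar) → [n]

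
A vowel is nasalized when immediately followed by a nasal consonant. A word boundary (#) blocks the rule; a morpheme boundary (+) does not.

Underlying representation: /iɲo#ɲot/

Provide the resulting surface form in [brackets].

[ĩɲo#ɲot]

/i/ before nasal /ɲ/ → [ĩ]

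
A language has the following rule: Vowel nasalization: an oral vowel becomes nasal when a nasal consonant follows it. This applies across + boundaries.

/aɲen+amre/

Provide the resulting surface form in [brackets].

/a/ before nasal /ɲ/ → [ã]
/e/ before nasal /n/ → [ẽ]
/a/ before nasal /m/ → [ã]

[ãɲẽn+ãmre]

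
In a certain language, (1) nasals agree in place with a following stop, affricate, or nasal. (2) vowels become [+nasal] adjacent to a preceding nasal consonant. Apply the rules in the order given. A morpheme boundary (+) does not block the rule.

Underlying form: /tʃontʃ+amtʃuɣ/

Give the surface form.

Rule 1: /n/ before /tʃ/ (palatal) → [ɲ]
Rule 1: /m/ before /tʃ/ (palatal) → [ɲ]
After rule 1: tʃoɲtʃ+aɲtʃuɣ
Rule 2: no segment meets the rule's conditions; no change.

[tʃoɲtʃ+aɲtʃuɣ]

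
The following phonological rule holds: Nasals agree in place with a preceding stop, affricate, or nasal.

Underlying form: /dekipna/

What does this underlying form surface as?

[dekipma]

/n/ after /p/ (labial) → [m]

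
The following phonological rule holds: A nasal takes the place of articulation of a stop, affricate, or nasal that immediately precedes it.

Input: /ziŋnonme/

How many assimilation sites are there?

2

/n/ after /ŋ/ (velar) → [ŋ]
/m/ after /n/ (alveolar) → [n]
2 segments change.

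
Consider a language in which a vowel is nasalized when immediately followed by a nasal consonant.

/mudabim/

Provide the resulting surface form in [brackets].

[mudabĩm]

/i/ before nasal /m/ → [ĩ]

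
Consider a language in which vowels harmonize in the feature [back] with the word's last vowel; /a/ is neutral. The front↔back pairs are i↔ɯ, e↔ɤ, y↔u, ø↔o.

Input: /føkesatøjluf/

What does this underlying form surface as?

[fokɤsatojluf]

/ø/ harmonizes with /u/ ([+back]) → [o]
/e/ harmonizes with /u/ ([+back]) → [ɤ]
/ø/ harmonizes with /u/ ([+back]) → [o]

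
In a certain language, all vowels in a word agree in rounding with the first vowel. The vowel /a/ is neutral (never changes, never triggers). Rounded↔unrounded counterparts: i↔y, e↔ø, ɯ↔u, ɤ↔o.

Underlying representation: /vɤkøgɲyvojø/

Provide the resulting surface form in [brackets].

[vɤkegɲivɤje]

/ø/ harmonizes with /ɤ/ ([-round]) → [e]
/y/ harmonizes with /ɤ/ ([-round]) → [i]
/o/ harmonizes with /ɤ/ ([-round]) → [ɤ]
/ø/ harmonizes with /ɤ/ ([-round]) → [e]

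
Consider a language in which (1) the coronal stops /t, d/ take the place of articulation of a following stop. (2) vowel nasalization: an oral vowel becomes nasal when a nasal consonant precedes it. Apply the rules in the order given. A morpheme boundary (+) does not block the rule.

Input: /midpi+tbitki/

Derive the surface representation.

[mĩbpi+pbikki]

Rule 1: /d/ before /p/ (labial) → [b]
Rule 1: /t/ before /b/ (labial) → [p]
Rule 1: /t/ before /k/ (velar) → [k]
After rule 1: mibpi+pbikki
Rule 2: /i/ after nasal /m/ → [ĩ]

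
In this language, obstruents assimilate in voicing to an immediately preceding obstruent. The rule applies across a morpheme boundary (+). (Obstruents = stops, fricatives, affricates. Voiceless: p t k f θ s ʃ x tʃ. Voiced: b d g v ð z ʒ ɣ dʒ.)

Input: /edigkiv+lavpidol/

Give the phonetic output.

[ediggiv+lavbidol]

/k/ after /g/ (voiced) → [g]
/p/ after /v/ (voiced) → [b]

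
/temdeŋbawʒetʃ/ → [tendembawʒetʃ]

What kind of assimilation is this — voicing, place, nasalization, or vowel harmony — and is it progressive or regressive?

place assimilation, regressive

/m/→[n] /ŋ/→[m].
Each target copies a feature from the following segment, so the direction is regressive.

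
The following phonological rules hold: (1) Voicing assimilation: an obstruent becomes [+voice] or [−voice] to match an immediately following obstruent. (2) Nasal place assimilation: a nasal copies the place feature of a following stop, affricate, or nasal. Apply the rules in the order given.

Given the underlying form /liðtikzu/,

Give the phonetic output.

Rule 1: /ð/ before /t/ (voiceless) → [θ]
Rule 1: /k/ before /z/ (voiced) → [g]
After rule 1: liθtigzu
Rule 2: no segment meets the rule's conditions; no change.

[liθtigzu]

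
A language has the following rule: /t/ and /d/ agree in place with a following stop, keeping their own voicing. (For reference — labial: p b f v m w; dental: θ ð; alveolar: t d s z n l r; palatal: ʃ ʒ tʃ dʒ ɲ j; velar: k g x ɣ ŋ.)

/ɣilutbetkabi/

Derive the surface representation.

/t/ before /b/ (labial) → [p]
/t/ before /k/ (velar) → [k]

[ɣilupbekkabi]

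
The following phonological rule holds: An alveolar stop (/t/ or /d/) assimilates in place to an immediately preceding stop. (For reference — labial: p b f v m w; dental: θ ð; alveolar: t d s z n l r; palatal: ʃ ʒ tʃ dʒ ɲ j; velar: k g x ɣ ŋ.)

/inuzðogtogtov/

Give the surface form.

/t/ after /g/ (velar) → [k]
/t/ after /g/ (velar) → [k]

[inuzðogkogkov]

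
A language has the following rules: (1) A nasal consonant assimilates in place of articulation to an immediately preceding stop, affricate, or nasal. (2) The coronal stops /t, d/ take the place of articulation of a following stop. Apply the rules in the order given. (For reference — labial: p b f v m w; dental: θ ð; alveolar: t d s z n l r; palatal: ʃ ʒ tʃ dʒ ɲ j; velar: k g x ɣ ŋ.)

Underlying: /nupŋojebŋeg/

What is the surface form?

Rule 1: /ŋ/ after /p/ (labial) → [m]
Rule 1: /ŋ/ after /b/ (labial) → [m]
After rule 1: nupmojebmeg
Rule 2: no segment meets the rule's conditions; no change.

[nupmojebmeg]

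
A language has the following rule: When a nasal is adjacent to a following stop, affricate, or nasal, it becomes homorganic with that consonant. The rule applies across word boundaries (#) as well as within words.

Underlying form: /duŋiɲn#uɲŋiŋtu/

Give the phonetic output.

/ɲ/ before /n/ (alveolar) → [n]
/ɲ/ before /ŋ/ (velar) → [ŋ]
/ŋ/ before /t/ (alveolar) → [n]

[duŋinn#uŋŋintu]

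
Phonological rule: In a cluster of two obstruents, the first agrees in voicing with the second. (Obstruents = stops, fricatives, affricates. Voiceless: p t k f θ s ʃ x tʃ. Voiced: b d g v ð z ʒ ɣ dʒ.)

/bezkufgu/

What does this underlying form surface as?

/z/ before /k/ (voiceless) → [s]
/f/ before /g/ (voiced) → [v]

[beskuvgu]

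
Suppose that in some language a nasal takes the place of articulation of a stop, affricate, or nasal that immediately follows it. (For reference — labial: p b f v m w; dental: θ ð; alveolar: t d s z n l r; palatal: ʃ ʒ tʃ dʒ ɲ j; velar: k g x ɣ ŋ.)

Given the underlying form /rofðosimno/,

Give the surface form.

[rofðosinno]

/m/ before /n/ (alveolar) → [n]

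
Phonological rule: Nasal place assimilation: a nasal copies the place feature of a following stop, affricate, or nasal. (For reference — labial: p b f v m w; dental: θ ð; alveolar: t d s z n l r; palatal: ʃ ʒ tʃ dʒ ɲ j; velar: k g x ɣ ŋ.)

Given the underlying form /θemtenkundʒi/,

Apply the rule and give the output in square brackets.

/m/ before /t/ (alveolar) → [n]
/n/ before /k/ (velar) → [ŋ]
/n/ before /dʒ/ (palatal) → [ɲ]

[θenteŋkuɲdʒi]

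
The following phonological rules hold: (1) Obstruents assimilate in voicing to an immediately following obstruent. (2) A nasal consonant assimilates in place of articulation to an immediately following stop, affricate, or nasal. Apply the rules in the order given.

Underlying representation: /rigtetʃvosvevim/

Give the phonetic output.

[riktedʒvozvevim]

Rule 1: /g/ before /t/ (voiceless) → [k]
Rule 1: /tʃ/ before /v/ (voiced) → [dʒ]
Rule 1: /s/ before /v/ (voiced) → [z]
After rule 1: riktedʒvozvevim
Rule 2: no segment meets the rule's conditions; no change.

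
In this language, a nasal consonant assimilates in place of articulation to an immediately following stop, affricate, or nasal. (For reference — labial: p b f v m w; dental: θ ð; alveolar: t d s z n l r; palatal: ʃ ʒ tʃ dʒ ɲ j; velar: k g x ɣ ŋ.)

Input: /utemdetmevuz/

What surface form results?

/m/ before /d/ (alveolar) → [n]

[utendetmevuz]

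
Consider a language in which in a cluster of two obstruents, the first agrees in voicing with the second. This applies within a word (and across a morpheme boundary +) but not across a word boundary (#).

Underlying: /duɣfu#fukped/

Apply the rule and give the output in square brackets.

/ɣ/ before /f/ (voiceless) → [x]

[duxfu#fukped]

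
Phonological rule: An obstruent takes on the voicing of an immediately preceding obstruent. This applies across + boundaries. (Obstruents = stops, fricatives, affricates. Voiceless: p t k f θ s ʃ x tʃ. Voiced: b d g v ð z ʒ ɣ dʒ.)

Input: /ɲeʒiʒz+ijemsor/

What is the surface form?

[ɲeʒiʒz+ijemsor]

no segment meets the rule's conditions; no change.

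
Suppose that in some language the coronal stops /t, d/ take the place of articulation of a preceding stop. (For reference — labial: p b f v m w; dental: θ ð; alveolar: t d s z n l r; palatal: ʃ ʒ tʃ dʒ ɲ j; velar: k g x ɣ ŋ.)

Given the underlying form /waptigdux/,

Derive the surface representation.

[wappiggux]

/t/ after /p/ (labial) → [p]
/d/ after /g/ (velar) → [g]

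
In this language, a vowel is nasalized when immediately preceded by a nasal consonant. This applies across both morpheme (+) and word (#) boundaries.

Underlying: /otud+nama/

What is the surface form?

[otud+nãmã]

/a/ after nasal /n/ → [ã]
/a/ after nasal /m/ → [ã]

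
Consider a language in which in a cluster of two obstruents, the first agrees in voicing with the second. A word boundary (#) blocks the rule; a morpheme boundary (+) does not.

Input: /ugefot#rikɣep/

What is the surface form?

[ugefot#rigɣep]

/k/ before /ɣ/ (voiced) → [g]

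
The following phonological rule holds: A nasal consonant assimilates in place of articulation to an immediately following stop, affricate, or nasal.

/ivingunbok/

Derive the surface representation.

[iviŋgumbok]

/n/ before /g/ (velar) → [ŋ]
/n/ before /b/ (labial) → [m]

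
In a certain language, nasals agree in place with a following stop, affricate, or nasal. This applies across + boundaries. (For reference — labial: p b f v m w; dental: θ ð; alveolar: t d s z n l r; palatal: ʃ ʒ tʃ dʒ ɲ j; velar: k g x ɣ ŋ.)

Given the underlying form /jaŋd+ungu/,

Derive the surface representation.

[jand+uŋgu]

/ŋ/ before /d/ (alveolar) → [n]
/n/ before /g/ (velar) → [ŋ]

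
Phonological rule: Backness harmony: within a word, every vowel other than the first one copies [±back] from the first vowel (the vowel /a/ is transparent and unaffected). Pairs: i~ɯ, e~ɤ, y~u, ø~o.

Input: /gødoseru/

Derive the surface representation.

[gødøsery]

/o/ harmonizes with /ø/ ([-back]) → [ø]
/u/ harmonizes with /ø/ ([-back]) → [y]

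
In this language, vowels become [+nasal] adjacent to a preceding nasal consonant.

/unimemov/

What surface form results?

[unĩmẽmõv]

/i/ after nasal /n/ → [ĩ]
/e/ after nasal /m/ → [ẽ]
/o/ after nasal /m/ → [õ]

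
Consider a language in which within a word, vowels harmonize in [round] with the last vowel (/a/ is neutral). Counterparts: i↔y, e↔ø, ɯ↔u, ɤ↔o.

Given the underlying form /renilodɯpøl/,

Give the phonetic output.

/e/ harmonizes with /ø/ ([+round]) → [ø]
/i/ harmonizes with /ø/ ([+round]) → [y]
/ɯ/ harmonizes with /ø/ ([+round]) → [u]

[rønylodupøl]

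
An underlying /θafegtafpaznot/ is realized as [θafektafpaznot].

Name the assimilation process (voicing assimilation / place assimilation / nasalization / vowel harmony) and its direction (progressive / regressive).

/g/→[k].
Each target copies a feature from the following segment, so the direction is regressive.

voicing assimilation, regressive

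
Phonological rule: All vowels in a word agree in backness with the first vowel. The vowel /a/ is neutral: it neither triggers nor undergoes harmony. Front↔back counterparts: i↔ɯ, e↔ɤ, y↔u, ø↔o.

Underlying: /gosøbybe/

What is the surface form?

/ø/ harmonizes with /o/ ([+back]) → [o]
/y/ harmonizes with /o/ ([+back]) → [u]
/e/ harmonizes with /o/ ([+back]) → [ɤ]

[gosobubɤ]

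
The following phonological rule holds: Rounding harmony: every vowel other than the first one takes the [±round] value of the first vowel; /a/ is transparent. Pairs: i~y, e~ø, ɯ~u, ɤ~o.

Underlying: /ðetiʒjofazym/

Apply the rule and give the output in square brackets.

/o/ harmonizes with /e/ ([-round]) → [ɤ]
/y/ harmonizes with /e/ ([-round]) → [i]

[ðetiʒjɤfazim]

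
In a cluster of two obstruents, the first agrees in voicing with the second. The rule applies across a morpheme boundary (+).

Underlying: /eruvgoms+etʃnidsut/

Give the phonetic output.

/d/ before /s/ (voiceless) → [t]

[eruvgoms+etʃnitsut]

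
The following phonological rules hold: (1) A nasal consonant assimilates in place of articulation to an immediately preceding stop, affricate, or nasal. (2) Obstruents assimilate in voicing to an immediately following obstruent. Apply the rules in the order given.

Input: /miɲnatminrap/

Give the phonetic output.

Rule 1: /n/ after /ɲ/ (palatal) → [ɲ]
Rule 1: /m/ after /t/ (alveolar) → [n]
After rule 1: miɲɲatninrap
Rule 2: no segment meets the rule's conditions; no change.

[miɲɲatninrap]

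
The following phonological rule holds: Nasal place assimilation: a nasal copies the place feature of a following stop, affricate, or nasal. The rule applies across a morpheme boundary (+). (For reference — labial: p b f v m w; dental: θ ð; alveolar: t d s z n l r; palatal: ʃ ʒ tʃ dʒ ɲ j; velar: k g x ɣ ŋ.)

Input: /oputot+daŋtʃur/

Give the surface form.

[oputot+daɲtʃur]

/ŋ/ before /tʃ/ (palatal) → [ɲ]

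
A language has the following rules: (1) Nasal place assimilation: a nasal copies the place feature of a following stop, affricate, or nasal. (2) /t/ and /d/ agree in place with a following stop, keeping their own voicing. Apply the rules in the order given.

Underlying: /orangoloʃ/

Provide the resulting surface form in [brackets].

Rule 1: /n/ before /g/ (velar) → [ŋ]
After rule 1: oraŋgoloʃ
Rule 2: no segment meets the rule's conditions; no change.

[oraŋgoloʃ]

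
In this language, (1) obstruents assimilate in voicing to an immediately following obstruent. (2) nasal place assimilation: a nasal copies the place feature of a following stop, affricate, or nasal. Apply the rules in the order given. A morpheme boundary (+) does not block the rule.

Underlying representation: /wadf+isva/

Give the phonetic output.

[watf+izva]

Rule 1: /d/ before /f/ (voiceless) → [t]
Rule 1: /s/ before /v/ (voiced) → [z]
After rule 1: watf+izva
Rule 2: no segment meets the rule's conditions; no change.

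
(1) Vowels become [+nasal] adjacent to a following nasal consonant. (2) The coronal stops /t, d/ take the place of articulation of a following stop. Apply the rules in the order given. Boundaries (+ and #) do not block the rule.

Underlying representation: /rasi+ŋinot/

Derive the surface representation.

Rule 1: /i/ before nasal /ŋ/ → [ĩ]
Rule 1: /i/ before nasal /n/ → [ĩ]
After rule 1: rasĩ+ŋĩnot
Rule 2: no segment meets the rule's conditions; no change.

[rasĩ+ŋĩnot]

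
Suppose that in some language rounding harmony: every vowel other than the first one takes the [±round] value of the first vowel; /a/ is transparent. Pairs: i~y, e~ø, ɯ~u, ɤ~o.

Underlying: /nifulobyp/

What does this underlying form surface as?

[nifɯlɤbip]

/u/ harmonizes with /i/ ([-round]) → [ɯ]
/o/ harmonizes with /i/ ([-round]) → [ɤ]
/y/ harmonizes with /i/ ([-round]) → [i]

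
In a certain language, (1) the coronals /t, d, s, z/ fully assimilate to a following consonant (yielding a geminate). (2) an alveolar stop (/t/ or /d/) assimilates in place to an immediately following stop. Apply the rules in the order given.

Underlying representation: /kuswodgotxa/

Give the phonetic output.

Rule 1: /s/ before /w/ → [w] (total assimilation)
Rule 1: /d/ before /g/ → [g] (total assimilation)
Rule 1: /t/ before /x/ → [x] (total assimilation)
After rule 1: kuwwoggoxxa
Rule 2: no segment meets the rule's conditions; no change.

[kuwwoggoxxa]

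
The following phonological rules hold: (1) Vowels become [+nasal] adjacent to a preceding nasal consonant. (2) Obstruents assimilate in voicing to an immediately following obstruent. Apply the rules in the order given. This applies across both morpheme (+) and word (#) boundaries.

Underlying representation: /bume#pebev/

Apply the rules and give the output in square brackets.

[bumẽ#pebev]

Rule 1: /e/ after nasal /m/ → [ẽ]
After rule 1: bumẽ#pebev
Rule 2: no segment meets the rule's conditions; no change.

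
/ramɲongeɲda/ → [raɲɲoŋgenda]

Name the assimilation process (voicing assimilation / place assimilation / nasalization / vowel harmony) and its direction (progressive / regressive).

/m/→[ɲ] /n/→[ŋ] /ɲ/→[n].
Each target copies a feature from the following segment, so the direction is regressive.

place assimilation, regressive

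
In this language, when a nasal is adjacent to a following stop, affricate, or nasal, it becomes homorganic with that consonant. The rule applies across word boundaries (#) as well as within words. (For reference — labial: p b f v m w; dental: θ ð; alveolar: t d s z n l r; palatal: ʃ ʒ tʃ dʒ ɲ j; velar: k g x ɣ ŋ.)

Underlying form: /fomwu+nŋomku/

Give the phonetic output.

/n/ before /ŋ/ (velar) → [ŋ]
/m/ before /k/ (velar) → [ŋ]

[fomwu+ŋŋoŋku]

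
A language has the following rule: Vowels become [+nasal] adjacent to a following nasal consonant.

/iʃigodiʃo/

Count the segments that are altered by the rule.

0

No segment meets the rule's conditions.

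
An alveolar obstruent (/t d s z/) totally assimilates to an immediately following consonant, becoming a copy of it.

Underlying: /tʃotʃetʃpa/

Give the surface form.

no segment meets the rule's conditions; no change.

[tʃotʃetʃpa]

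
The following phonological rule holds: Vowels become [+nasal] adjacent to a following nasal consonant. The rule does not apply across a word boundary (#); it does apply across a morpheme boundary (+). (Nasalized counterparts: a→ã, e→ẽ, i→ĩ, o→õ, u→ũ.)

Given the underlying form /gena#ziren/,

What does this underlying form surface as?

/e/ before nasal /n/ → [ẽ]
/e/ before nasal /n/ → [ẽ]

[gẽna#zirẽn]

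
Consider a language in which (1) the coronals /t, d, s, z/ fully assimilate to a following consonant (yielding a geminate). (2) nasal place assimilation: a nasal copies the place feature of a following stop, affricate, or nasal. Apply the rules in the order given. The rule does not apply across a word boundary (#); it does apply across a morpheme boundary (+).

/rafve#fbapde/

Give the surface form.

[rafve#fbapde]

Rule 1: no segment meets the rule's conditions; no change.
After rule 1: rafve#fbapde
Rule 2: no segment meets the rule's conditions; no change.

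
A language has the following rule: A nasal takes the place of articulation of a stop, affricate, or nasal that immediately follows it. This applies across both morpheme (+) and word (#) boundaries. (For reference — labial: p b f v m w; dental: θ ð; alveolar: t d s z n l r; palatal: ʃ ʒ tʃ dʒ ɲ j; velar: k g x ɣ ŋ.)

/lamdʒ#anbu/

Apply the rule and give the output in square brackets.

/m/ before /dʒ/ (palatal) → [ɲ]
/n/ before /b/ (labial) → [m]

[laɲdʒ#ambu]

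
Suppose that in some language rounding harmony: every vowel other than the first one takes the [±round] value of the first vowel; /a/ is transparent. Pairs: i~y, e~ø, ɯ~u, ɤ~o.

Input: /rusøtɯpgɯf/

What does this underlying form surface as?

[rusøtupguf]

/ɯ/ harmonizes with /u/ ([+round]) → [u]
/ɯ/ harmonizes with /u/ ([+round]) → [u]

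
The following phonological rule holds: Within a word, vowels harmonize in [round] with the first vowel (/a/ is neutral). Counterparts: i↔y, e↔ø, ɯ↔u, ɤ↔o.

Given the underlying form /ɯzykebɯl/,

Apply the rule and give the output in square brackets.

/y/ harmonizes with /ɯ/ ([-round]) → [i]

[ɯzikebɯl]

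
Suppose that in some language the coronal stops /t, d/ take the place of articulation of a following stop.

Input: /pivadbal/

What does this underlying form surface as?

/d/ before /b/ (labial) → [b]

[pivabbal]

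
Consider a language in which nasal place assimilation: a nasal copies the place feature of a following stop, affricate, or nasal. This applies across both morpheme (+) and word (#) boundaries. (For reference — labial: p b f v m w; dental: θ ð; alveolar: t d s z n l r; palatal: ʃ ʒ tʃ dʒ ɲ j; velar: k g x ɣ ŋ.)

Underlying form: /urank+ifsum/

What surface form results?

/n/ before /k/ (velar) → [ŋ]

[uraŋk+ifsum]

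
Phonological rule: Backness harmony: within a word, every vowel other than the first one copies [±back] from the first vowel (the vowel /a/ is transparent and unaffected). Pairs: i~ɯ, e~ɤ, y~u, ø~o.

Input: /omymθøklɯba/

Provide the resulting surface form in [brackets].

/y/ harmonizes with /o/ ([+back]) → [u]
/ø/ harmonizes with /o/ ([+back]) → [o]

[omumθoklɯba]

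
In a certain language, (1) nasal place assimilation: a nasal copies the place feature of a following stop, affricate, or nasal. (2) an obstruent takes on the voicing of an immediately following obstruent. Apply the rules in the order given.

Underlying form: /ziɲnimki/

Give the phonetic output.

[zinniŋki]

Rule 1: /ɲ/ before /n/ (alveolar) → [n]
Rule 1: /m/ before /k/ (velar) → [ŋ]
After rule 1: zinniŋki
Rule 2: no segment meets the rule's conditions; no change.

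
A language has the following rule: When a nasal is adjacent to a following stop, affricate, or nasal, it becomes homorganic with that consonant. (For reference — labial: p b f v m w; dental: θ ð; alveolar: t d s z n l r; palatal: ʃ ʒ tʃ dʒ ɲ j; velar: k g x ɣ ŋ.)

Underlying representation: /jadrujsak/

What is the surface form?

[jadrujsak]

no segment meets the rule's conditions; no change.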